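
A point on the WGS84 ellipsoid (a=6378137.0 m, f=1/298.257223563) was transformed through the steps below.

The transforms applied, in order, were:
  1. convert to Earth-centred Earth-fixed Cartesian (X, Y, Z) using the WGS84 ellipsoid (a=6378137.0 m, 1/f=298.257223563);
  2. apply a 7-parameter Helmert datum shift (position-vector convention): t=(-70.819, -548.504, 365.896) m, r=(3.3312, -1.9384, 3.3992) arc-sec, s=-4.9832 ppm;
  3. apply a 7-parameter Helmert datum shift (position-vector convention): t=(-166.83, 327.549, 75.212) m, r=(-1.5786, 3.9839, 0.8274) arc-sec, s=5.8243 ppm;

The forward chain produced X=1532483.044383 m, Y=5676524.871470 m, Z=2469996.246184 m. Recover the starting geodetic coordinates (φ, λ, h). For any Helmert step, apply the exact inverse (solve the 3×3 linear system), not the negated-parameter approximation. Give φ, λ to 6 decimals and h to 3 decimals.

φ=22.919292°, λ=74.889541°, h=2646.168 m

start: X=1532483.0444, Y=5676524.8715, Z=2469996.2462 m
→ Helmert⁻¹: X=1532616.0104, Y=5676139.2115, Z=2469979.6914
→ Helmert⁻¹: X=1532811.2261, Y=5676730.6263, Z=2469520.0174
→ geod (Bowring, a=6378137.000): φ=22.91929200°, λ=74.88954100°, h=2646.1680 m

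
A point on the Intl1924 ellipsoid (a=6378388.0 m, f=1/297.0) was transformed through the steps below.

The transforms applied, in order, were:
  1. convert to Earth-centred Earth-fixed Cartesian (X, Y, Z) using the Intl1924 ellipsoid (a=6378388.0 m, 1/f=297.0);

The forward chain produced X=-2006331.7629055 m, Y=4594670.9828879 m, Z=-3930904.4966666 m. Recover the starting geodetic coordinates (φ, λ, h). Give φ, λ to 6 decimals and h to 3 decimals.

start: X=-2006331.7629, Y=4594670.9829, Z=-3930904.4967 m
→ geod (Bowring, a=6378388.000): φ=-38.28584600°, λ=113.58920700°, h=714.5070 m

φ=-38.285846°, λ=113.589207°, h=714.507 m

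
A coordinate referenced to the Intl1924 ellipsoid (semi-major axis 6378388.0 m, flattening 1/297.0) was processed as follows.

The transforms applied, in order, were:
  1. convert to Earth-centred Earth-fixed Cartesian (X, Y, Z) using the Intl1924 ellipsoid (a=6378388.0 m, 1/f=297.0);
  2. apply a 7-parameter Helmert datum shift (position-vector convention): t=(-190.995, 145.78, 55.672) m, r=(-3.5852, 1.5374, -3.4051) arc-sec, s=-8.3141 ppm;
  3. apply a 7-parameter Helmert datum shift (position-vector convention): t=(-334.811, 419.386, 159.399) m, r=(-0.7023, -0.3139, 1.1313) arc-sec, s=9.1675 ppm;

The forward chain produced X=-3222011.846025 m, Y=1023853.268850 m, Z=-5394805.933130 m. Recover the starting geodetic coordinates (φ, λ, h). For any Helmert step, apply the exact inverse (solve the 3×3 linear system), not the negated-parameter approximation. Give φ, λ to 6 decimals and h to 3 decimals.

start: X=-3222011.8460, Y=1023853.2688, Z=-5394805.9331 m
→ Helmert⁻¹: X=-3221650.0973, Y=1023460.5392, Z=-5394907.4867
→ Helmert⁻¹: X=-3221462.5683, Y=1023363.8597, Z=-5395014.2370
→ geod (Bowring, a=6378388.000): φ=-58.10542600°, λ=162.37647900°, h=3473.8780 m

φ=-58.105426°, λ=162.376479°, h=3473.878 m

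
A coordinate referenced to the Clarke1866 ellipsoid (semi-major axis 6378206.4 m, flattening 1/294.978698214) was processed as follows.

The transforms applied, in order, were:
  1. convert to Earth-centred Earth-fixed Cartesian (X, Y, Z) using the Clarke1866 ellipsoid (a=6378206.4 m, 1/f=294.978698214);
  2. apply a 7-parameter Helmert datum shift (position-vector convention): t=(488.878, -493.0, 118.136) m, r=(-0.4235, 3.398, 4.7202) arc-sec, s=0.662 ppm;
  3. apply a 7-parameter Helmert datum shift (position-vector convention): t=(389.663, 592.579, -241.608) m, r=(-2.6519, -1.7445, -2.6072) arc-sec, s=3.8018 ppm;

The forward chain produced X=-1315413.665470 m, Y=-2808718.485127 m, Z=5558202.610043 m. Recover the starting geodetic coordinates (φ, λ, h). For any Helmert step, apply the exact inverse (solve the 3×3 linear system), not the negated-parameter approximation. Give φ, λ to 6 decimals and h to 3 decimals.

φ=60.999558°, λ=-115.109810°, h=3574.642 m

start: X=-1315413.6655, Y=-2808718.4851, Z=5558202.6100 m
→ Helmert⁻¹: X=-1315715.8047, Y=-2809388.4775, Z=5558398.0941
→ Helmert⁻¹: X=-1316359.6565, Y=-2808874.9064, Z=5558248.8257
→ geod (Bowring, a=6378206.400): φ=60.99955800°, λ=-115.10981000°, h=3574.6420 m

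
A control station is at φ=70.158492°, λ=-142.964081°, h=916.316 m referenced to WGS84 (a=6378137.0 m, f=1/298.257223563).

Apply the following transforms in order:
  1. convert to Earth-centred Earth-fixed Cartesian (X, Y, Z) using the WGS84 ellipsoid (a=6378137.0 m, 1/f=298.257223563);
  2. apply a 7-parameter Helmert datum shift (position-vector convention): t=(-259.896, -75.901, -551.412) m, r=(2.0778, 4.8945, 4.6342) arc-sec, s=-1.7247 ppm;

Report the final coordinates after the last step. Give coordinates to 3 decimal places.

start: φ=70.158492°, λ=-142.964081°, h=916.316 m
→ ECEF (a=6378137.000, f=1/298.257223563): X=-1733509.0606, Y=-1307997.4256, Z=5977926.4852
→ Helmert 7p (PV): X=-1733594.7286, Y=-1308170.2361, Z=5977392.7218

X=-1733594.729 m, Y=-1308170.236 m, Z=5977392.722 m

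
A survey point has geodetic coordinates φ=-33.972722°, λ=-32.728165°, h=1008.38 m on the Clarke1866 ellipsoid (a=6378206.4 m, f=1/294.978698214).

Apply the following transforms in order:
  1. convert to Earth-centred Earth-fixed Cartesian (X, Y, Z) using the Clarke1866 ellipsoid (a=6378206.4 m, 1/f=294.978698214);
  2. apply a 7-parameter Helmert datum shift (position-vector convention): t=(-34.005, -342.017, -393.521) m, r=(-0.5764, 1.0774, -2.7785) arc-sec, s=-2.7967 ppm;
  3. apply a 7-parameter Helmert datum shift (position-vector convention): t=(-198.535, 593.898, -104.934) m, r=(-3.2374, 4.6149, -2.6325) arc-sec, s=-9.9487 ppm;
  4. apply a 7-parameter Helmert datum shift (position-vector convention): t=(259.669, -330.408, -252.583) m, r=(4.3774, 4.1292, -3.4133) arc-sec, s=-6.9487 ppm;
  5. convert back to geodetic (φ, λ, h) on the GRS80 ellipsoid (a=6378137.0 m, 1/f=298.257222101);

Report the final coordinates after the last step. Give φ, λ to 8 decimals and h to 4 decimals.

start: φ=-33.972722°, λ=-32.728165°, h=1008.380 m
→ ECEF (a=6378206.400, f=1/294.978698214): X=4455154.2935, Y=-2863251.8483, Z=-3544315.9251
→ Helmert 7p (PV): X=4455050.7461, Y=-2863655.7753, Z=-3544714.8034
→ Helmert 7p (PV): X=4454692.0340, Y=-2863145.8807, Z=-3544839.2013
→ Helmert 7p (PV): X=4454802.4058, Y=-2863454.8810, Z=-3545217.0917
→ geod (Bowring, a=6378137.000): φ=-33.97841116°, λ=-32.73207129°, h=1352.8136 m

φ=-33.97841116°, λ=-32.73207129°, h=1352.8136 m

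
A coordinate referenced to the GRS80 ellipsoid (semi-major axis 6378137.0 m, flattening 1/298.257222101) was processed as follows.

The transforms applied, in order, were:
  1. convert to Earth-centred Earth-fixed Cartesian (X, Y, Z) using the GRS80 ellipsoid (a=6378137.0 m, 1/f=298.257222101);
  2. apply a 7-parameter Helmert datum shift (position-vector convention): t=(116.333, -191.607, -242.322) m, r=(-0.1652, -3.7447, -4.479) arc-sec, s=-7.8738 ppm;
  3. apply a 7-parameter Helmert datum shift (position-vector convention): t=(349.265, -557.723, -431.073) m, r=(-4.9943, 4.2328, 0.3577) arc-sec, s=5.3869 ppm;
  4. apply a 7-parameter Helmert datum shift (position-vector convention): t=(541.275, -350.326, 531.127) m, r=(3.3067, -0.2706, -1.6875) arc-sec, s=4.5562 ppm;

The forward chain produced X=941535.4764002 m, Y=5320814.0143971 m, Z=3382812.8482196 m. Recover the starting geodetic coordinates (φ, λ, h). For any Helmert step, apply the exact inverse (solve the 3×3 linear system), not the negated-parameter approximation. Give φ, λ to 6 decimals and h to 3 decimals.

start: X=941535.4764, Y=5320814.0144, Z=3382812.8482 m
→ Helmert⁻¹: X=940950.8172, Y=5321202.0152, Z=3382179.7705
→ Helmert⁻¹: X=940536.2961, Y=5321647.5330, Z=3382740.7761
→ Helmert⁻¹: X=940373.2215, Y=5321898.7540, Z=3382996.9253
→ geod (Bowring, a=6378137.000): φ=32.21888000°, λ=79.97933900°, h=3764.1170 m

φ=32.218880°, λ=79.979339°, h=3764.117 m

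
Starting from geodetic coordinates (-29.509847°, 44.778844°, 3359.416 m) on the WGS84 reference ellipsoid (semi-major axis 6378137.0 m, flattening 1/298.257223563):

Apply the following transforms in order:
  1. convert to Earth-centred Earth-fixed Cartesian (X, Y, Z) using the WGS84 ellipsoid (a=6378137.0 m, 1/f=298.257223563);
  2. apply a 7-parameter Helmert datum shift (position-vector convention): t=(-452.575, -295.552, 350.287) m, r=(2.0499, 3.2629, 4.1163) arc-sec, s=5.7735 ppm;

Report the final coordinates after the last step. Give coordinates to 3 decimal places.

start: φ=-29.509847°, λ=44.778844°, h=3359.416 m
→ ECEF (a=6378137.000, f=1/298.257223563): X=3945342.8704, Y=3915002.5695, Z=-3124859.4224
→ Helmert 7p (PV): X=3944785.5117, Y=3914839.4117, Z=-3124550.6802

X=3944785.512 m, Y=3914839.412 m, Z=-3124550.680 m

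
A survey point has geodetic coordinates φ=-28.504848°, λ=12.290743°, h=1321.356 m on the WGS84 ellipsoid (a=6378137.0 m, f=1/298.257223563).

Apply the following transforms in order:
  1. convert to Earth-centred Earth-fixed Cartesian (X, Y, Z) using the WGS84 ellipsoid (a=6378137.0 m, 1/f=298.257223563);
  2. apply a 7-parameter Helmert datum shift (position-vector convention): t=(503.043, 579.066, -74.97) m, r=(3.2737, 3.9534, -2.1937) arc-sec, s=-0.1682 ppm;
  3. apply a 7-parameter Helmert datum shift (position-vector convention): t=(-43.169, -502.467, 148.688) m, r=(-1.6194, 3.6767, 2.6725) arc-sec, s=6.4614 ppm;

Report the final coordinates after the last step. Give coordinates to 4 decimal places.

start: φ=-28.504848°, λ=12.290743°, h=1321.356 m
→ ECEF (a=6378137.000, f=1/298.257223563): X=5481806.8748, Y=1194299.4493, Z=-3026419.5831
→ Helmert 7p (PV): X=5482263.6913, Y=1194868.0468, Z=-3026580.1566
→ Helmert 7p (PV): X=5482186.5142, Y=1194420.5704, Z=-3026558.1284

X=5482186.5142 m, Y=1194420.5704 m, Z=-3026558.1284 m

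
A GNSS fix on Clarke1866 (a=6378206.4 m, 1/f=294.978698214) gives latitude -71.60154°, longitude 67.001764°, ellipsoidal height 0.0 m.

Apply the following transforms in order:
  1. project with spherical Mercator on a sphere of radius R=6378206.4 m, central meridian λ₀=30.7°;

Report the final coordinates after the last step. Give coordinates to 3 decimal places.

E=4041137.854 m, N=-11611284.181 m

start: φ=-71.601540°, λ=67.001764°, h=0.000 m
→ merc (R=6378206.4, λ₀=30.7°): E=4041137.8542, N=-11611284.1812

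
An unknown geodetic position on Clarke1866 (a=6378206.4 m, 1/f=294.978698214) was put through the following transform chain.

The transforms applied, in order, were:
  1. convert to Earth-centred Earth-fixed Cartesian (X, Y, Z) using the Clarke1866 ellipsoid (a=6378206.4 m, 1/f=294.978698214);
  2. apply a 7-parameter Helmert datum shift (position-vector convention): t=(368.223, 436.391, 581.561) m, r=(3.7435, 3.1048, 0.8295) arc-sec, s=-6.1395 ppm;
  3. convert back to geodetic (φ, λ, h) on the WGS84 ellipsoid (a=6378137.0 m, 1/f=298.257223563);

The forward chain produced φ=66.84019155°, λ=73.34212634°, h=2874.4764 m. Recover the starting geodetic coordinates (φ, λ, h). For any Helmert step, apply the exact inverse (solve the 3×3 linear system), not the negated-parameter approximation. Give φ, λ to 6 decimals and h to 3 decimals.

start: φ=66.840192°, λ=73.342126°, h=2874.476 m
→ ECEF (a=6378137.000, f=1/298.257223563): X=721445.1652, Y=2411141.3777, Z=5844069.7105
→ Helmert⁻¹: X=721003.1054, Y=2410822.9413, Z=5843491.1247
→ geod (Bowring, a=6378206.400): φ=66.84325600°, λ=73.34969100°, h=2304.3210 m

φ=66.843256°, λ=73.349691°, h=2304.321 m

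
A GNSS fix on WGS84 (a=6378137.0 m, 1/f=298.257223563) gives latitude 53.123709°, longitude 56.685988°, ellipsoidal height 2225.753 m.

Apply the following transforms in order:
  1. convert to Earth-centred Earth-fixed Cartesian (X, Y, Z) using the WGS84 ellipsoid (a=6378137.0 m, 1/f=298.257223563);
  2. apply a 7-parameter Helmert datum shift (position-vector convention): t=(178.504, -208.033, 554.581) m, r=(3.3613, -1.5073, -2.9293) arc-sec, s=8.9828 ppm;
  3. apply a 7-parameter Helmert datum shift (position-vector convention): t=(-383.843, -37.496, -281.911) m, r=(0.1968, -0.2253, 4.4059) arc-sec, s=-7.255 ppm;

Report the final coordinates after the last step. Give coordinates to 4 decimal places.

start: φ=53.123709°, λ=56.685988°, h=2225.753 m
→ ECEF (a=6378137.000, f=1/298.257223563): X=2107391.0513, Y=3206487.1147, Z=5080597.4226
→ Helmert 7p (PV): X=2107596.8961, Y=3206195.1619, Z=5081265.2952
→ Helmert 7p (PV): X=2107123.7272, Y=3206174.5757, Z=5080951.8808

X=2107123.7272 m, Y=3206174.5757 m, Z=5080951.8808 m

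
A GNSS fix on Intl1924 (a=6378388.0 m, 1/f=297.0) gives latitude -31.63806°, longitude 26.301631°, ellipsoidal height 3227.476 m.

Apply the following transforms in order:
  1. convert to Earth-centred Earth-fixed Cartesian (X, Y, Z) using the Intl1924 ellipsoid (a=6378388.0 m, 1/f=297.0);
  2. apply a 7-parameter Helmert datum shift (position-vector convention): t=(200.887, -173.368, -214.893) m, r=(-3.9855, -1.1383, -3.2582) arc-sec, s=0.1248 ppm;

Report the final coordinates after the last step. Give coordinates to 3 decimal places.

start: φ=-31.638060°, λ=26.301631°, h=3227.476 m
→ ECEF (a=6378388.000, f=1/297.0): X=4875204.6684, Y=2409648.9030, Z=-3328071.6901
→ Helmert 7p (PV): X=4875462.5935, Y=2409334.5201, Z=-3328306.6538

X=4875462.594 m, Y=2409334.520 m, Z=-3328306.654 m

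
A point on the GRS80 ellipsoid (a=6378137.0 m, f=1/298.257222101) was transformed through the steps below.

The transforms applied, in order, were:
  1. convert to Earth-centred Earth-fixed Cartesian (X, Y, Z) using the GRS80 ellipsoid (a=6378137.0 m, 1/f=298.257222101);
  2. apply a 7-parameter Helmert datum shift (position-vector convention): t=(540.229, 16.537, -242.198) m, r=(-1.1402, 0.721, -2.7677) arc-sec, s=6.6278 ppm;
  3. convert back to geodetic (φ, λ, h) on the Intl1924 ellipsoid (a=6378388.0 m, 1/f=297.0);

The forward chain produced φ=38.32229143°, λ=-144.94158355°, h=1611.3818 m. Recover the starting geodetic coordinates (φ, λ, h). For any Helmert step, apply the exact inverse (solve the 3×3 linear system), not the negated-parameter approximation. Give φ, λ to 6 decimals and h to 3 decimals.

φ=38.320335°, λ=-144.944094°, h=2289.540 m

start: φ=38.322291°, λ=-144.941584°, h=1611.382 m
→ ECEF (a=6378388.000, f=1/297.0): X=-4102504.6948, Y=-2878842.6776, Z=3934635.7312
→ Helmert⁻¹: X=-4102992.8542, Y=-2878916.9400, Z=3934821.5935
→ geod (Bowring, a=6378137.000): φ=38.32033500°, λ=-144.94409400°, h=2289.5400 m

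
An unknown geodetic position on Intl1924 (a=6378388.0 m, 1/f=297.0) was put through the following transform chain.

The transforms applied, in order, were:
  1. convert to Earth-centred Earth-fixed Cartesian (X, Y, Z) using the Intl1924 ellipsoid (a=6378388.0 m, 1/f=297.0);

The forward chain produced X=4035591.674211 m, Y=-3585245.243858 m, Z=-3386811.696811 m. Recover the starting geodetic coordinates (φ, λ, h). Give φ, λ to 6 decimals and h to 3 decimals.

φ=-32.278508°, λ=-41.618091°, h=335.010 m

start: X=4035591.6742, Y=-3585245.2439, Z=-3386811.6968 m
→ geod (Bowring, a=6378388.000): φ=-32.27850800°, λ=-41.61809100°, h=335.0100 m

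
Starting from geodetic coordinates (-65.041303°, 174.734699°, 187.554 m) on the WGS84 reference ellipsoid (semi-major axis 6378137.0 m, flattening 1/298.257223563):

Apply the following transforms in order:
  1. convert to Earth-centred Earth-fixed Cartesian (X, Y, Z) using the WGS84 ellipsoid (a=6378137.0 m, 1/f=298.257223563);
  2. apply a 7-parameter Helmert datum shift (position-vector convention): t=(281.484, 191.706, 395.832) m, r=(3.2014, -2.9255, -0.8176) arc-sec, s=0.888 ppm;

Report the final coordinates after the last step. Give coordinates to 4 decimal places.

X=-2687113.9802 m, Y=247960.0823 m, Z=-5759468.0854 m

start: φ=-65.041303°, λ=174.734699°, h=187.554 m
→ ECEF (a=6378137.000, f=1/298.257223563): X=-2687475.7524, Y=247668.1063, Z=-5759824.5295
→ Helmert 7p (PV): X=-2687113.9802, Y=247960.0823, Z=-5759468.0854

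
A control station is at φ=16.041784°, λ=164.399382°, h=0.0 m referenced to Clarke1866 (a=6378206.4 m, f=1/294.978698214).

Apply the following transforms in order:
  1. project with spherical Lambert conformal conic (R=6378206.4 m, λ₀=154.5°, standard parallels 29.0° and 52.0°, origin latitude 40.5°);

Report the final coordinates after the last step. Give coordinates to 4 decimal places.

start: φ=16.041784°, λ=164.399382°, h=0.000 m
→ lcc (R=6378206.4, λ₀=154.5°): E=1129301.4846, N=-2685277.3209

E=1129301.4846 m, N=-2685277.3209 m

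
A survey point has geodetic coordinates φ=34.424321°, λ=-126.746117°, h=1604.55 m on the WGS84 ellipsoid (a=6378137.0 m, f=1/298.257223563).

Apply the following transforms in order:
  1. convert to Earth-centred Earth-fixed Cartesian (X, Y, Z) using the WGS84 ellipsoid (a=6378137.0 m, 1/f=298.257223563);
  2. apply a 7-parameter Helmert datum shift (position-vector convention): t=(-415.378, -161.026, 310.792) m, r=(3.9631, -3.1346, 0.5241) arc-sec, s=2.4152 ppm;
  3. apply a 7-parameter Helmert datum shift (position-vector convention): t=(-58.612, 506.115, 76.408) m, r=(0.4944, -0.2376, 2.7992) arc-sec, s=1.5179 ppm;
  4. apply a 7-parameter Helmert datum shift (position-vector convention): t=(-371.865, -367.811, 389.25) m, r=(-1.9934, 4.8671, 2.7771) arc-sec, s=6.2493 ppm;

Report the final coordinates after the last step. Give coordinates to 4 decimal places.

start: φ=34.424321°, λ=-126.746117°, h=1604.550 m
→ ECEF (a=6378137.000, f=1/298.257223563): X=-3151758.1385, Y=-4221312.7273, Z=3586277.2364
→ Helmert 7p (PV): X=-3152224.9033, Y=-4221560.8626, Z=3586467.6857
→ Helmert 7p (PV): X=-3152235.1409, Y=-4221112.5306, Z=3586535.7877
→ Helmert 7p (PV): X=-3152485.2430, Y=-4221514.5004, Z=3587062.6271

X=-3152485.2430 m, Y=-4221514.5004 m, Z=3587062.6271 m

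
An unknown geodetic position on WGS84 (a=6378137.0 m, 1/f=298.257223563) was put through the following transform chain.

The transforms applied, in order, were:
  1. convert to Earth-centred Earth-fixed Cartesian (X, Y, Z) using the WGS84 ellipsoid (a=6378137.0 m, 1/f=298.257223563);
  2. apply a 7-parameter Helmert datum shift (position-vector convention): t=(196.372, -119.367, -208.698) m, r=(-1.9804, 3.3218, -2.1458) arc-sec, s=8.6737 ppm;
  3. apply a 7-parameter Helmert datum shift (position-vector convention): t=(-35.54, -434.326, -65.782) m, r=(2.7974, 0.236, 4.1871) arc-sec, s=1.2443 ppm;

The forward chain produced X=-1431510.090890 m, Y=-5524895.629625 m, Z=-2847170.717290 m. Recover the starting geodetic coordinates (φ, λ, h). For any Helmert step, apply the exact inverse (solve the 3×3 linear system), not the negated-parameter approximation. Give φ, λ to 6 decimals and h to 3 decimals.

φ=-26.666604°, λ=-104.529017°, h=3605.495 m

start: X=-1431510.0909, Y=-5524895.6296, Z=-2847170.7173 m
→ Helmert⁻¹: X=-1431581.6568, Y=-5524463.9809, Z=-2847028.1068
→ Helmert⁻¹: X=-1431662.2927, Y=-5524284.2580, Z=-2846870.8129
→ geod (Bowring, a=6378137.000): φ=-26.66660400°, λ=-104.52901700°, h=3605.4950 m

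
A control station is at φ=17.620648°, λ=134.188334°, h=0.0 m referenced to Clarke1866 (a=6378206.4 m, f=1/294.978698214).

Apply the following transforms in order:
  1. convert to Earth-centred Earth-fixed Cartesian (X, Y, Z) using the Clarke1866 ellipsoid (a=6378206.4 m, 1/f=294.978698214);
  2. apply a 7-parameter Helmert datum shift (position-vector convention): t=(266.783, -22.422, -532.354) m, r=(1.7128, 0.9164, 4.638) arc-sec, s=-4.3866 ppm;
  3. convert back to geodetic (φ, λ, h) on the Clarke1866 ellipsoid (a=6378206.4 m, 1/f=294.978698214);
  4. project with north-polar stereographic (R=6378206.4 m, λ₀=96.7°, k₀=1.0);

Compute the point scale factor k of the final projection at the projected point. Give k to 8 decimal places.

1.53532595

start: φ=17.620648°, λ=134.188334°, h=0.000 m
→ ECEF (a=6378206.400, f=1/294.978698214): X=-4238460.0049, Y=4360280.0043, Z=1918294.6944
→ Helmert 7p (PV): X=-4238264.1502, Y=4360127.2221, Z=1917808.9634
→ geod (Bowring, a=6378206.400): φ=17.61713778°, λ=134.18801414°, h=-381.5475 m
→ into stereo (λ₀=96.7°): φ=17.61713778°, λ−λ₀=37.48801414°
scale k = 1.53532595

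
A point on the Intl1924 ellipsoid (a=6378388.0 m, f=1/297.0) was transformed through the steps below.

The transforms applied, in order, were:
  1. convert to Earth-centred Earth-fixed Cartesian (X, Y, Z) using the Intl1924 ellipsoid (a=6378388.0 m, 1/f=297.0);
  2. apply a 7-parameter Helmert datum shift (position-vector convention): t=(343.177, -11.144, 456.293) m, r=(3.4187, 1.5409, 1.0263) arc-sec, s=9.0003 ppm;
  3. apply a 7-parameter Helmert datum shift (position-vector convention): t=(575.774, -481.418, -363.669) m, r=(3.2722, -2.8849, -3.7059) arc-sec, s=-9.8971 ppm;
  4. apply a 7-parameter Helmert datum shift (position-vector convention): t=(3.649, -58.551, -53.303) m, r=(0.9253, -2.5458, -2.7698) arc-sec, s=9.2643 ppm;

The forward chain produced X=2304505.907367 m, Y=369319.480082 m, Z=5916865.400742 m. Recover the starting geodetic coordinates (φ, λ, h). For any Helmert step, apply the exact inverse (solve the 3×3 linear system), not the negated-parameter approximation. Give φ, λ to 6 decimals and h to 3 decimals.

start: X=2304505.9074, Y=369319.4801, Z=5916865.4007 m
→ Helmert⁻¹: X=2304548.9759, Y=369432.0982, Z=5916833.7872
→ Helmert⁻¹: X=2304072.1167, Y=370052.4451, Z=5917217.9237
→ Helmert⁻¹: X=2303665.8466, Y=370146.8619, Z=5916719.4532
→ geod (Bowring, a=6378388.000): φ=68.61014200°, λ=9.12811200°, h=356.2340 m

φ=68.610142°, λ=9.128112°, h=356.234 m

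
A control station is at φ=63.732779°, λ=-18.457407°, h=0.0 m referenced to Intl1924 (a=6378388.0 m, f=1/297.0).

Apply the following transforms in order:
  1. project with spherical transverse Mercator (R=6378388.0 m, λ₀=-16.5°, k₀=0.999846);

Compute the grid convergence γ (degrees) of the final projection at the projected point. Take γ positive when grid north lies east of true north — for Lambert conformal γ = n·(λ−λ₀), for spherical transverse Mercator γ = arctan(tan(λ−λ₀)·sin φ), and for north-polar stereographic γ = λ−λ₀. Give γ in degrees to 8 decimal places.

-1.75541843

start: φ=63.732779°, λ=-18.457407°, h=0.000 m
→ into tm (λ₀=-16.5°): φ=63.73277900°, λ−λ₀=-1.95740700°
convergence γ = -1.75541843°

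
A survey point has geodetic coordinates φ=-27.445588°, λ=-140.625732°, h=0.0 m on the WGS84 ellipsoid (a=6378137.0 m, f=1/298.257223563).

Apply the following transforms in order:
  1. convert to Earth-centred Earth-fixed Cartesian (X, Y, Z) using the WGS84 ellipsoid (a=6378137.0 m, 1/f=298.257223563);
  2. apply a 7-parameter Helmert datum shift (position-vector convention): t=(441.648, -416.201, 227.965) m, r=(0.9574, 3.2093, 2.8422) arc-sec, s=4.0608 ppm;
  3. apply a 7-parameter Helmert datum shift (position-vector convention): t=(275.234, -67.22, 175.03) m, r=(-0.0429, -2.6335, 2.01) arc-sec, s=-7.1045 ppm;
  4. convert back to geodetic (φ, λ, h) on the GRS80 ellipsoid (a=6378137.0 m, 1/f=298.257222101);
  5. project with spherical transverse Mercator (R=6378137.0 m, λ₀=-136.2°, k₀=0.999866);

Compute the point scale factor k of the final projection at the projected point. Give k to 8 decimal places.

1.00220874

start: φ=-27.445588°, λ=-140.625732°, h=0.000 m
→ ECEF (a=6378137.000, f=1/298.257223563): X=-4378609.0253, Y=-3593337.9445, Z=-2922120.7820
→ Helmert 7p (PV): X=-4378181.1096, Y=-3593815.5087, Z=-2921853.2344
→ Helmert 7p (PV): X=-4377802.4455, Y=-3593900.4682, Z=-2921712.5970
→ geod (Bowring, a=6378137.000): φ=-27.44342758°, λ=-140.61615725°, h=-424.6944 m
→ into tm (λ₀=-136.2°): φ=-27.44342758°, λ−λ₀=-4.41615725°
scale k = 1.00220874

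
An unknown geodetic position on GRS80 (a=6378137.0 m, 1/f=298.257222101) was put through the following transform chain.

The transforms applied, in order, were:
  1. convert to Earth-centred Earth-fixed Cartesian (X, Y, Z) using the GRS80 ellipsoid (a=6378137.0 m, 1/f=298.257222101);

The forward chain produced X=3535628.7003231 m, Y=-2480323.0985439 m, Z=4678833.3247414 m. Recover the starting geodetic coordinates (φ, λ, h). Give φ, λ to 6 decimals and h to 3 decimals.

start: X=3535628.7003, Y=-2480323.0985, Z=4678833.3247 m
→ geod (Bowring, a=6378137.000): φ=47.48266500°, λ=-35.05052400°, h=865.4060 m

φ=47.482665°, λ=-35.050524°, h=865.406 m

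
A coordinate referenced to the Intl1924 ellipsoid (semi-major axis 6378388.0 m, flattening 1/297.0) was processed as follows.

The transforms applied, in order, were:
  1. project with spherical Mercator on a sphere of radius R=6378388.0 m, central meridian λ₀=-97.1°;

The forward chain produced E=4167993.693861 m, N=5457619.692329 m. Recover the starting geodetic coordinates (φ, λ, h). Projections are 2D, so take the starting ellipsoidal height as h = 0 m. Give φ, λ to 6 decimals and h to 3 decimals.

start: E=4167993.6939, N=5457619.6923 m
→ merc⁻¹: φ=43.94804100°, λ=-59.65974900°

φ=43.948041°, λ=-59.659749°, h=0.000 m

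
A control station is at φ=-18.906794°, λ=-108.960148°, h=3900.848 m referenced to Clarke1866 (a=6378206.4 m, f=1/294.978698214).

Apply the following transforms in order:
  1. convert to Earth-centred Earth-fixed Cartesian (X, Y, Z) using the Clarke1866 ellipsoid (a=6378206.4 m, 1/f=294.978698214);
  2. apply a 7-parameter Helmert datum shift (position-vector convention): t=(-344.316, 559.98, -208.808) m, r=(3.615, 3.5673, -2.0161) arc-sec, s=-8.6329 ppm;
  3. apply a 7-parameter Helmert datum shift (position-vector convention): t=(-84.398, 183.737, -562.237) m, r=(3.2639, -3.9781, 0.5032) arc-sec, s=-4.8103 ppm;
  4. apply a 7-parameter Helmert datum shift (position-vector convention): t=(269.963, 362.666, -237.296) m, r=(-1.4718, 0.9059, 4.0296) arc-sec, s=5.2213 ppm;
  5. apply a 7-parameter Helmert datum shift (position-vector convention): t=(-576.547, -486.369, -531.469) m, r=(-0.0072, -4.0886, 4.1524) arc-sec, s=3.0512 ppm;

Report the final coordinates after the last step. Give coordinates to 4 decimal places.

X=-1962937.0935 m, Y=-5711581.4476 m, Z=-2056445.4218 m

start: φ=-18.906794°, λ=-108.960148°, h=3900.848 m
→ ECEF (a=6378206.400, f=1/294.978698214): X=-1962432.4126, Y=-5712221.3291, Z=-2054732.4948
→ Helmert 7p (PV): X=-1962851.1556, Y=-5711556.8438, Z=-2054989.7366
→ Helmert 7p (PV): X=-1962872.5448, Y=-5711317.9034, Z=-2055670.3229
→ Helmert 7p (PV): X=-1962510.2818, Y=-5711038.0731, Z=-2055868.9781
→ Helmert 7p (PV): X=-1962937.0935, Y=-5711581.4476, Z=-2056445.4218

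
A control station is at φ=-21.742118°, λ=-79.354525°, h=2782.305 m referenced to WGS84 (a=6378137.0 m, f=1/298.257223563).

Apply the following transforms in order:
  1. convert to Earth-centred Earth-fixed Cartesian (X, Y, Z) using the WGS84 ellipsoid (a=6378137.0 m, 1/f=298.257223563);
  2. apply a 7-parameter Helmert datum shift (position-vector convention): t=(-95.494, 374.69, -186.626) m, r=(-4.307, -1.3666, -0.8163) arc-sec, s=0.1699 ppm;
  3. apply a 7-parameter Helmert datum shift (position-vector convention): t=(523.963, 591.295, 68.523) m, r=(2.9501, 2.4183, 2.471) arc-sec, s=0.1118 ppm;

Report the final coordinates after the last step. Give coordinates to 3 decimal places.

start: φ=-21.742118°, λ=-79.354525°, h=2782.305 m
→ ECEF (a=6378137.000, f=1/298.257223563): X=1095403.2864, Y=-5827650.9990, Z=-2348943.9210
→ Helmert 7p (PV): X=1095300.4782, Y=-5827330.6824, Z=-2349002.0018
→ Helmert 7p (PV): X=1095866.8333, Y=-5826693.3209, Z=-2349029.9283

X=1095866.833 m, Y=-5826693.321 m, Z=-2349029.928 m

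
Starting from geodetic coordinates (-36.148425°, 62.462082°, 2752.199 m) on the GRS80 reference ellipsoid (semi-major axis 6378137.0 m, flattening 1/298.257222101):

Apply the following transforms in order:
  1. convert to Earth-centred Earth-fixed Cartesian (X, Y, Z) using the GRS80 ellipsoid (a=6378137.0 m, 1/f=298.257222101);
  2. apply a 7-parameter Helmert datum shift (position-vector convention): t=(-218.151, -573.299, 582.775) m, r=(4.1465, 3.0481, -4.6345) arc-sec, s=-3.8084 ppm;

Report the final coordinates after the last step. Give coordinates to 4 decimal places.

X=2384788.9241 m, Y=4573519.8127 m, Z=-3742472.7875 m

start: φ=-36.148425°, λ=62.462082°, h=2752.199 m
→ ECEF (a=6378137.000, f=1/298.257222101): X=2384968.6988, Y=4574088.8716, Z=-3743126.5254
→ Helmert 7p (PV): X=2384788.9241, Y=4573519.8127, Z=-3742472.7875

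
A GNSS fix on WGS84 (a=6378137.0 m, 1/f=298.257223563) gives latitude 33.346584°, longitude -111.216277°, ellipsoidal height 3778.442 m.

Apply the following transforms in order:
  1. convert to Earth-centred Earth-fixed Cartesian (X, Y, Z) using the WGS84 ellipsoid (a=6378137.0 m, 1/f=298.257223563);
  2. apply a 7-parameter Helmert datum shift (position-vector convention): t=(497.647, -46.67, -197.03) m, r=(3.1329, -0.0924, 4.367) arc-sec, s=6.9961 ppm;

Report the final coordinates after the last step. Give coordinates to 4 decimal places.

start: φ=33.346584°, λ=-111.216277°, h=3778.442 m
→ ECEF (a=6378137.000, f=1/298.257223563): X=-1931258.5234, Y=-4974889.3657, Z=3488209.6172
→ Helmert 7p (PV): X=-1930670.6221, Y=-4975064.7109, Z=3487960.5631

X=-1930670.6221 m, Y=-4975064.7109 m, Z=3487960.5631 m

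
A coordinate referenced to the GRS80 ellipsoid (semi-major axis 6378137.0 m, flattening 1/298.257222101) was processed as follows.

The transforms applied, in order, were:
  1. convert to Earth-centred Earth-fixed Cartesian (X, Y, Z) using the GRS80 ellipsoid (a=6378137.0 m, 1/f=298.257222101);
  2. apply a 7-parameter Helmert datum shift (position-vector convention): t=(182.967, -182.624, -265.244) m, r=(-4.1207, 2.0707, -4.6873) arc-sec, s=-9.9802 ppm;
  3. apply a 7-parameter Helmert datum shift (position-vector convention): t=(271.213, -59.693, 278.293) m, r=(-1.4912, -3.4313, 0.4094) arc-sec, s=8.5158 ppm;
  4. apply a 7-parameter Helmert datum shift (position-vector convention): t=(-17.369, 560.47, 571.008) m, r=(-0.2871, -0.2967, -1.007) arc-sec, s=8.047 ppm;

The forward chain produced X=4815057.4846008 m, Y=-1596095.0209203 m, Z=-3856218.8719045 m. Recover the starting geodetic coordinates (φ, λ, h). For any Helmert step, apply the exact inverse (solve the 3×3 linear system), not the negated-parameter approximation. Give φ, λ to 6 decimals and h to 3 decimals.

φ=-37.434130°, λ=-18.341747°, h=1810.130 m

start: X=4815057.4846, Y=-1596095.0209, Z=-3856218.8719 m
→ Helmert⁻¹: X=4815038.3541, Y=-1596613.7671, Z=-3856767.9930
→ Helmert⁻¹: X=4814658.8065, Y=-1596522.1495, Z=-3857105.0764
→ Helmert⁻¹: X=4814598.8810, Y=-1596168.9959, Z=-3856861.8787
→ geod (Bowring, a=6378137.000): φ=-37.43413000°, λ=-18.34174700°, h=1810.1300 m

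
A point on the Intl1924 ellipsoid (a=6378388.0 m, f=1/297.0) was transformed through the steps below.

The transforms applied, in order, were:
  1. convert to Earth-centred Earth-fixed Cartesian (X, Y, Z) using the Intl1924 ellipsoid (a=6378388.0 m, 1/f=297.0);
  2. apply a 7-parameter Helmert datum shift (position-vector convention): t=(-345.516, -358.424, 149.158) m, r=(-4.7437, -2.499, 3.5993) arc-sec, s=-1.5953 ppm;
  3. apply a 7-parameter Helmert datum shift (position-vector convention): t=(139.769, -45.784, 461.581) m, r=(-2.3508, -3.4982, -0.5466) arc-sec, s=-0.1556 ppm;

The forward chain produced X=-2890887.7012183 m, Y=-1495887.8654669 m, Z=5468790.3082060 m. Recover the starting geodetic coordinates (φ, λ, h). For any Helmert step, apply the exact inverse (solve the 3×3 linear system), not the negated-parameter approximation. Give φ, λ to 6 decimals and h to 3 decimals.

φ=59.409381°, λ=-152.642002°, h=952.939 m

start: X=-2890887.7012, Y=-1495887.8655, Z=5468790.3082 m
→ Helmert⁻¹: X=-2890931.2139, Y=-1495912.2981, Z=5468361.5586
→ Helmert⁻¹: X=-2890550.1576, Y=-1495631.5789, Z=5468221.7478
→ geod (Bowring, a=6378388.000): φ=59.40938100°, λ=-152.64200200°, h=952.9390 m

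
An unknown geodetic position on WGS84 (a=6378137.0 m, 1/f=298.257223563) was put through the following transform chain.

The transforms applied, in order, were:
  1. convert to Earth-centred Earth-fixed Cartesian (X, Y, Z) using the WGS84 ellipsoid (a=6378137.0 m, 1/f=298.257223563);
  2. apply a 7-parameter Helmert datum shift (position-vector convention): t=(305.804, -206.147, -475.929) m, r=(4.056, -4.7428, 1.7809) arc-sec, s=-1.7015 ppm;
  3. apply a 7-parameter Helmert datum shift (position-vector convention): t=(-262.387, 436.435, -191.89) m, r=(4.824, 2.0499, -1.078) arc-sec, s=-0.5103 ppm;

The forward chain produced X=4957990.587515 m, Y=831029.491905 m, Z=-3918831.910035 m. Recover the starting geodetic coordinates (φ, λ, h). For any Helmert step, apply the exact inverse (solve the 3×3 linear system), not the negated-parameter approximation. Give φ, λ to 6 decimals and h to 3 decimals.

φ=-38.121090°, λ=9.510633°, h=3639.255 m

start: X=4957990.5875, Y=831029.4919, Z=-3918831.9100 m
→ Helmert⁻¹: X=4958290.1081, Y=830527.7480, Z=-3918612.1672
→ Helmert⁻¹: X=4957909.8159, Y=830615.4526, Z=-3918273.2390
→ geod (Bowring, a=6378137.000): φ=-38.12109000°, λ=9.51063300°, h=3639.2550 m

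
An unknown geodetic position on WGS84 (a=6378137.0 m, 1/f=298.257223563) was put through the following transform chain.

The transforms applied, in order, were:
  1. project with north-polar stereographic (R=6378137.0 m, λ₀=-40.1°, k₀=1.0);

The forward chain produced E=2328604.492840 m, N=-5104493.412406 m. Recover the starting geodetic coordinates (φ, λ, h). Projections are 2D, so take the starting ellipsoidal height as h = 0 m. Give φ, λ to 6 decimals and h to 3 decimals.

start: E=2328604.4928, N=-5104493.4124 m
→ stereo⁻¹: φ=42.51766200°, λ=-15.57813600°

φ=42.517662°, λ=-15.578136°, h=0.000 m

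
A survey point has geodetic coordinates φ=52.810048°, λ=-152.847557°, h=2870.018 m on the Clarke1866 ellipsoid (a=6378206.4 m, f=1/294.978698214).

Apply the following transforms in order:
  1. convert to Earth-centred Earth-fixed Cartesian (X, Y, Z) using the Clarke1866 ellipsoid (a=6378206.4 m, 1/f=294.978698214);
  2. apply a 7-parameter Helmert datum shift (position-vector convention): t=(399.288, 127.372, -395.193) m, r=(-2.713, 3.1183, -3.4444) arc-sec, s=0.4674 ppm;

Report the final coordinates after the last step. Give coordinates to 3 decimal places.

start: φ=52.810048°, λ=-152.847557°, h=2870.018 m
→ ECEF (a=6378206.400, f=1/294.978698214): X=-3439423.4515, Y=-1764016.2544, Z=5059876.8381
→ Helmert 7p (PV): X=-3438978.7333, Y=-1763765.7197, Z=5059559.2092

X=-3438978.733 m, Y=-1763765.720 m, Z=5059559.209 m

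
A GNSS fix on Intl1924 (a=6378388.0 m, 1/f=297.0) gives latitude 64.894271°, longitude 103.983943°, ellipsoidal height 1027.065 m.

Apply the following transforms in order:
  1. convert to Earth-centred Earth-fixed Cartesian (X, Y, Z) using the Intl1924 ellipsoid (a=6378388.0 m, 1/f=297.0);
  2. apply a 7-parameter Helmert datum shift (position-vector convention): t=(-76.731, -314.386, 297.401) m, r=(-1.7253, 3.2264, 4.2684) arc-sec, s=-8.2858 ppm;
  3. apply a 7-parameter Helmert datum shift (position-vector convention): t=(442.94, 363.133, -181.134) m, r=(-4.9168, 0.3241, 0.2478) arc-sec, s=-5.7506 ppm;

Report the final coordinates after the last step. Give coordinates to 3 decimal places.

start: φ=64.894271°, λ=103.983943°, h=1027.065 m
→ ECEF (a=6378388.000, f=1/297.0): X=-655889.2102, Y=2633772.1399, Z=5753777.8658
→ Helmert 7p (PV): X=-655925.0088, Y=2633470.4853, Z=5754015.8215
→ Helmert 7p (PV): X=-655472.4195, Y=2633954.8458, Z=5753739.8546

X=-655472.420 m, Y=2633954.846 m, Z=5753739.855 m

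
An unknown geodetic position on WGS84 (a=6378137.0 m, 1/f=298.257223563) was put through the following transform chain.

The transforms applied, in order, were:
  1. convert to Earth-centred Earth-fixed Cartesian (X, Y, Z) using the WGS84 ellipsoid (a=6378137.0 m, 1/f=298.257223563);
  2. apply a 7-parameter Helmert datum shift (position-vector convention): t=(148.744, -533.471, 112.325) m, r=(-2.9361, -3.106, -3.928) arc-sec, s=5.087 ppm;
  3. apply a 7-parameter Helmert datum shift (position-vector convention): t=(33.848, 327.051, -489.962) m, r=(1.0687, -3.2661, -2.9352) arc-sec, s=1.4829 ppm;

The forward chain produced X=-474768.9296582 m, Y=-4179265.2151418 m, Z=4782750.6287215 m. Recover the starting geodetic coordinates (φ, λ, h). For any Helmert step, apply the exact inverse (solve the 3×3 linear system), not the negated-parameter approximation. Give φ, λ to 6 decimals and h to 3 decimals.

φ=48.864124°, λ=-96.479892°, h=3242.181 m

start: X=-474768.9297, Y=-4179265.2151, Z=4782750.6287 m
→ Helmert⁻¹: X=-474666.8567, Y=-4179568.0398, Z=4783262.6690
→ Helmert⁻¹: X=-474661.5759, Y=-4179090.4346, Z=4783073.6721
→ geod (Bowring, a=6378137.000): φ=48.86412400°, λ=-96.47989200°, h=3242.1810 m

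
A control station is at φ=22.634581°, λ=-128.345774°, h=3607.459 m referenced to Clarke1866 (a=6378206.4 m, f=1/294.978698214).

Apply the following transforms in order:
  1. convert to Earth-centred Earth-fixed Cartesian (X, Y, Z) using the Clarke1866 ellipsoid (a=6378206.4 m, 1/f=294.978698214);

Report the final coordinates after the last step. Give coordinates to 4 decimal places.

start: φ=22.634581°, λ=-128.345774°, h=3607.459 m
→ ECEF (a=6378206.400, f=1/294.978698214): X=-3656192.5491, Y=-4621946.2605, Z=2440664.9539

X=-3656192.5491 m, Y=-4621946.2605 m, Z=2440664.9539 m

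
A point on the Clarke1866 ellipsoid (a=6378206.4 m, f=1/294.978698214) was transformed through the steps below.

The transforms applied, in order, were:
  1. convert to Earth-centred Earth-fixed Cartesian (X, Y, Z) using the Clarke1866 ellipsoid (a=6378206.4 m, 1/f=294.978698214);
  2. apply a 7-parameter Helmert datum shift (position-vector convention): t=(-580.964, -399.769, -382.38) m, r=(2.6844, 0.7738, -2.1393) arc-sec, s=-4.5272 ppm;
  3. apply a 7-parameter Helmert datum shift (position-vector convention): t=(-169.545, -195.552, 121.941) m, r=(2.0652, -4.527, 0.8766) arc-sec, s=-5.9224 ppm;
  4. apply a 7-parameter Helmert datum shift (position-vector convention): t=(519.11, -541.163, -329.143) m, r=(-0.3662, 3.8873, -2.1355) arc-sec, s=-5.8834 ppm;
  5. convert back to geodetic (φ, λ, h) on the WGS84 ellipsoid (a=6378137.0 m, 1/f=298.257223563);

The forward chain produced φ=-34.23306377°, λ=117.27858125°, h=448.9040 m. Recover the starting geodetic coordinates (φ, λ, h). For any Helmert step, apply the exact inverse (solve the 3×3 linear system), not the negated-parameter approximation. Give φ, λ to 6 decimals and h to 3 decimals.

start: φ=-34.233064°, λ=117.278581°, h=448.904 m
→ ECEF (a=6378137.000, f=1/298.257223563): X=-2419516.5027, Y=4692030.1629, Z=-3568102.3156
→ Helmert⁻¹: X=-2420031.1941, Y=4692580.2136, Z=-3567831.4405
→ Helmert⁻¹: X=-2419934.3449, Y=4692778.1188, Z=-3567968.3868
→ Helmert⁻¹: X=-2419399.6251, Y=4693127.6109, Z=-3567672.3123
→ geod (Bowring, a=6378206.400): φ=-34.22717700°, λ=117.27199600°, h=974.9140 m

φ=-34.227177°, λ=117.271996°, h=974.914 m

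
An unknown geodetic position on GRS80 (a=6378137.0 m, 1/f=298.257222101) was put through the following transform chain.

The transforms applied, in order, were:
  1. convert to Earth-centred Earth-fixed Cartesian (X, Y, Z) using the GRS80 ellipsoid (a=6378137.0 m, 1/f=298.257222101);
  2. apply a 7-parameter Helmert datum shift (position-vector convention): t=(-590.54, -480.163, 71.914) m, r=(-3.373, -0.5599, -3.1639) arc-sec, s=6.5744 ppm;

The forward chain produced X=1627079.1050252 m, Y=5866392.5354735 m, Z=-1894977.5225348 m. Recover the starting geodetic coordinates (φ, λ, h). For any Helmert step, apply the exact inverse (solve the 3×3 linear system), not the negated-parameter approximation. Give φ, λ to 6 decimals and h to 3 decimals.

start: X=1627079.1050, Y=5866392.5355, Z=-1894977.5225 m
→ Helmert⁻¹: X=1627563.8080, Y=5866890.0804, Z=-1894945.4559
→ geod (Bowring, a=6378137.000): φ=-17.39749500°, λ=74.49518300°, h=293.8910 m

φ=-17.397495°, λ=74.495183°, h=293.891 m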